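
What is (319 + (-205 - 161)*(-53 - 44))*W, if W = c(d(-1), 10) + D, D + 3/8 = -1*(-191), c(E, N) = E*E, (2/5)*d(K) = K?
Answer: 56418075/8 ≈ 7.0523e+6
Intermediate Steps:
d(K) = 5*K/2
c(E, N) = E²
D = 1525/8 (D = -3/8 - 1*(-191) = -3/8 + 191 = 1525/8 ≈ 190.63)
W = 1575/8 (W = ((5/2)*(-1))² + 1525/8 = (-5/2)² + 1525/8 = 25/4 + 1525/8 = 1575/8 ≈ 196.88)
(319 + (-205 - 161)*(-53 - 44))*W = (319 + (-205 - 161)*(-53 - 44))*(1575/8) = (319 - 366*(-97))*(1575/8) = (319 + 35502)*(1575/8) = 35821*(1575/8) = 56418075/8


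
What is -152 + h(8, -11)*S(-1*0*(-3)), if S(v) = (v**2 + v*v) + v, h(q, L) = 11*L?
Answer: -152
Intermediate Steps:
S(v) = v + 2*v**2 (S(v) = (v**2 + v**2) + v = 2*v**2 + v = v + 2*v**2)
-152 + h(8, -11)*S(-1*0*(-3)) = -152 + (11*(-11))*((-1*0*(-3))*(1 + 2*(-1*0*(-3)))) = -152 - 121*0*(-3)*(1 + 2*(0*(-3))) = -152 - 0*(1 + 2*0) = -152 - 0*(1 + 0) = -152 - 0 = -152 - 121*0 = -152 + 0 = -152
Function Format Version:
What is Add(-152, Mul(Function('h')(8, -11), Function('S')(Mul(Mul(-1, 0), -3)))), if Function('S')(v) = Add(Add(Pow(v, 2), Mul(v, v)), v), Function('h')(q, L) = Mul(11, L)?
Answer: -152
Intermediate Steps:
Function('S')(v) = Add(v, Mul(2, Pow(v, 2))) (Function('S')(v) = Add(Add(Pow(v, 2), Pow(v, 2)), v) = Add(Mul(2, Pow(v, 2)), v) = Add(v, Mul(2, Pow(v, 2))))
Add(-152, Mul(Function('h')(8, -11), Function('S')(Mul(Mul(-1, 0), -3)))) = Add(-152, Mul(Mul(11, -11), Mul(Mul(Mul(-1, 0), -3), Add(1, Mul(2, Mul(Mul(-1, 0), -3)))))) = Add(-152, Mul(-121, Mul(Mul(0, -3), Add(1, Mul(2, Mul(0, -3)))))) = Add(-152, Mul(-121, Mul(0, Add(1, Mul(2, 0))))) = Add(-152, Mul(-121, Mul(0, Add(1, 0)))) = Add(-152, Mul(-121, Mul(0, 1))) = Add(-152, Mul(-121, 0)) = Add(-152, 0) = -152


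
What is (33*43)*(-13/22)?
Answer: -1677/2 ≈ -838.50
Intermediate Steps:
(33*43)*(-13/22) = 1419*(-13*1/22) = 1419*(-13/22) = -1677/2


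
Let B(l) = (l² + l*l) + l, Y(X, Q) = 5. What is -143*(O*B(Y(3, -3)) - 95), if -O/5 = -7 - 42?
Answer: -1913340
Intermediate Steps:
O = 245 (O = -5*(-7 - 42) = -5*(-49) = 245)
B(l) = l + 2*l² (B(l) = (l² + l²) + l = 2*l² + l = l + 2*l²)
-143*(O*B(Y(3, -3)) - 95) = -143*(245*(5*(1 + 2*5)) - 95) = -143*(245*(5*(1 + 10)) - 95) = -143*(245*(5*11) - 95) = -143*(245*55 - 95) = -143*(13475 - 95) = -143*13380 = -1913340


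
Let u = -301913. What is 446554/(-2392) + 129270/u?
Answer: -67564835821/361087948 ≈ -187.11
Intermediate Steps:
446554/(-2392) + 129270/u = 446554/(-2392) + 129270/(-301913) = 446554*(-1/2392) + 129270*(-1/301913) = -223277/1196 - 129270/301913 = -67564835821/361087948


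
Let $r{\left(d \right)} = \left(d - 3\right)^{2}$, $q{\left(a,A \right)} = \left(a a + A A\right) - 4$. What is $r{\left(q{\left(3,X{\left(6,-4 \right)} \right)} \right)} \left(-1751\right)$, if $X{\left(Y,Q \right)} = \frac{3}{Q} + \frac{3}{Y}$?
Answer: $- \frac{1906839}{256} \approx -7448.6$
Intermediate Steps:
$q{\left(a,A \right)} = -4 + A^{2} + a^{2}$ ($q{\left(a,A \right)} = \left(a^{2} + A^{2}\right) - 4 = \left(A^{2} + a^{2}\right) - 4 = -4 + A^{2} + a^{2}$)
$r{\left(d \right)} = \left(-3 + d\right)^{2}$
$r{\left(q{\left(3,X{\left(6,-4 \right)} \right)} \right)} \left(-1751\right) = \left(-3 + \left(-4 + \left(\frac{3}{-4} + \frac{3}{6}\right)^{2} + 3^{2}\right)\right)^{2} \left(-1751\right) = \left(-3 + \left(-4 + \left(3 \left(- \frac{1}{4}\right) + 3 \cdot \frac{1}{6}\right)^{2} + 9\right)\right)^{2} \left(-1751\right) = \left(-3 + \left(-4 + \left(- \frac{3}{4} + \frac{1}{2}\right)^{2} + 9\right)\right)^{2} \left(-1751\right) = \left(-3 + \left(-4 + \left(- \frac{1}{4}\right)^{2} + 9\right)\right)^{2} \left(-1751\right) = \left(-3 + \left(-4 + \frac{1}{16} + 9\right)\right)^{2} \left(-1751\right) = \left(-3 + \frac{81}{16}\right)^{2} \left(-1751\right) = \left(\frac{33}{16}\right)^{2} \left(-1751\right) = \frac{1089}{256} \left(-1751\right) = - \frac{1906839}{256}$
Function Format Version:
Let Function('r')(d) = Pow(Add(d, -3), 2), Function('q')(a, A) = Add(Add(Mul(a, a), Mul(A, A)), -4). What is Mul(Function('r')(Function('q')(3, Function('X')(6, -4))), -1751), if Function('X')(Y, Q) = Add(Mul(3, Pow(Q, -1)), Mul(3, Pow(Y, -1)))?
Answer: Rational(-1906839, 256) ≈ -7448.6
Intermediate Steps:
Function('q')(a, A) = Add(-4, Pow(A, 2), Pow(a, 2)) (Function('q')(a, A) = Add(Add(Pow(a, 2), Pow(A, 2)), -4) = Add(Add(Pow(A, 2), Pow(a, 2)), -4) = Add(-4, Pow(A, 2), Pow(a, 2)))
Function('r')(d) = Pow(Add(-3, d), 2)
Mul(Function('r')(Function('q')(3, Function('X')(6, -4))), -1751) = Mul(Pow(Add(-3, Add(-4, Pow(Add(Mul(3, Pow(-4, -1)), Mul(3, Pow(6, -1))), 2), Pow(3, 2))), 2), -1751) = Mul(Pow(Add(-3, Add(-4, Pow(Add(Mul(3, Rational(-1, 4)), Mul(3, Rational(1, 6))), 2), 9)), 2), -1751) = Mul(Pow(Add(-3, Add(-4, Pow(Add(Rational(-3, 4), Rational(1, 2)), 2), 9)), 2), -1751) = Mul(Pow(Add(-3, Add(-4, Pow(Rational(-1, 4), 2), 9)), 2), -1751) = Mul(Pow(Add(-3, Add(-4, Rational(1, 16), 9)), 2), -1751) = Mul(Pow(Add(-3, Rational(81, 16)), 2), -1751) = Mul(Pow(Rational(33, 16), 2), -1751) = Mul(Rational(1089, 256), -1751) = Rational(-1906839, 256)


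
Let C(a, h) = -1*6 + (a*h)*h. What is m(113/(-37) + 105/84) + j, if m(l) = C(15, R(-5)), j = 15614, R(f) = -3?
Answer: 15743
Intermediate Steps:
C(a, h) = -6 + a*h²
m(l) = 129 (m(l) = -6 + 15*(-3)² = -6 + 15*9 = -6 + 135 = 129)
m(113/(-37) + 105/84) + j = 129 + 15614 = 15743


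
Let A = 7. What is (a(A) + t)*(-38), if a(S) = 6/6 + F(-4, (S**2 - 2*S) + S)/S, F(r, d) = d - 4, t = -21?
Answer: 3876/7 ≈ 553.71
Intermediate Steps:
F(r, d) = -4 + d
a(S) = 1 + (-4 + S**2 - S)/S (a(S) = 6/6 + (-4 + ((S**2 - 2*S) + S))/S = 6*(1/6) + (-4 + (S**2 - S))/S = 1 + (-4 + S**2 - S)/S)
(a(A) + t)*(-38) = ((7 - 4/7) - 21)*(-38) = (45/7 - 21)*(-38) = -102/7*(-38) = 3876/7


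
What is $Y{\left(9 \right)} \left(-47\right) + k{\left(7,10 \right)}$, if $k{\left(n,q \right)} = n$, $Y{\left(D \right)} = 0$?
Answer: $7$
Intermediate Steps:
$Y{\left(9 \right)} \left(-47\right) + k{\left(7,10 \right)} = 0 \left(-47\right) + 7 = 0 + 7 = 7$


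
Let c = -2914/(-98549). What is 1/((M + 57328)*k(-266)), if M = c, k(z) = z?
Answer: -3179/48477384396 ≈ -6.5577e-8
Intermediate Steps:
c = 94/3179 (c = -2914*(-1/98549) = 94/3179 ≈ 0.029569)
M = 94/3179 ≈ 0.029569
1/((M + 57328)*k(-266)) = 1/((94/3179 + 57328)*(-266)) = -1/266/(182245806/3179) = (3179/182245806)*(-1/266) = -3179/48477384396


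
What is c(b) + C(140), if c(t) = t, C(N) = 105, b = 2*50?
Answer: 205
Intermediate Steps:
b = 100
c(b) + C(140) = 100 + 105 = 205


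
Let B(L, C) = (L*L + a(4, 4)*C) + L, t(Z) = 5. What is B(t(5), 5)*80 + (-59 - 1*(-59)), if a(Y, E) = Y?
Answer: 4000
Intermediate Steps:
B(L, C) = L + L² + 4*C (B(L, C) = (L*L + 4*C) + L = (L² + 4*C) + L = L + L² + 4*C)
B(t(5), 5)*80 + (-59 - 1*(-59)) = (5 + 5² + 4*5)*80 + (-59 - 1*(-59)) = (5 + 25 + 20)*80 + (-59 + 59) = 50*80 + 0 = 4000 + 0 = 4000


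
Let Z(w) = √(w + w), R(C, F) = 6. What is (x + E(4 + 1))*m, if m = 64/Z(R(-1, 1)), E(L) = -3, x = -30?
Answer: -352*√3 ≈ -609.68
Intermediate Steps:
Z(w) = √2*√w (Z(w) = √(2*w) = √2*√w)
m = 32*√3/3 (m = 64/((√2*√6)) = 64/((2*√3)) = 64*(√3/6) = 32*√3/3 ≈ 18.475)
(x + E(4 + 1))*m = (-30 - 3)*(32*√3/3) = -352*√3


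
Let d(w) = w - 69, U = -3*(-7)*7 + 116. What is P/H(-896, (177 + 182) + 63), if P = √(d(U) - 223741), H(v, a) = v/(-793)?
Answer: 793*I*√223547/896 ≈ 418.46*I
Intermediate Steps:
U = 263 (U = 21*7 + 116 = 147 + 116 = 263)
d(w) = -69 + w
H(v, a) = -v/793 (H(v, a) = v*(-1/793) = -v/793)
P = I*√223547 (P = √((-69 + 263) - 223741) = √(194 - 223741) = √(-223547) = I*√223547 ≈ 472.81*I)
P/H(-896, (177 + 182) + 63) = (I*√223547)/((-1/793*(-896))) = (I*√223547)/(896/793) = (I*√223547)*(793/896) = 793*I*√223547/896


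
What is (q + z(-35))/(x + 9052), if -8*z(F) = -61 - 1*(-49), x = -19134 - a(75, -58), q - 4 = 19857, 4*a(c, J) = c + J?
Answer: -15890/8069 ≈ -1.9693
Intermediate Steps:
a(c, J) = J/4 + c/4 (a(c, J) = (c + J)/4 = (J + c)/4 = J/4 + c/4)
q = 19861 (q = 4 + 19857 = 19861)
x = -76553/4 (x = -19134 - ((1/4)*(-58) + (1/4)*75) = -19134 - (-29/2 + 75/4) = -19134 - 1*17/4 = -19134 - 17/4 = -76553/4 ≈ -19138.)
z(F) = 3/2 (z(F) = -(-61 - 1*(-49))/8 = -(-61 + 49)/8 = -1/8*(-12) = 3/2)
(q + z(-35))/(x + 9052) = (19861 + 3/2)/(-76553/4 + 9052) = 39725/(2*(-40345/4)) = (39725/2)*(-4/40345) = -15890/8069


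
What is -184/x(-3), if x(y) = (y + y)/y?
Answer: -92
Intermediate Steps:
x(y) = 2 (x(y) = (2*y)/y = 2)
-184/x(-3) = -184/2 = -184*½ = -92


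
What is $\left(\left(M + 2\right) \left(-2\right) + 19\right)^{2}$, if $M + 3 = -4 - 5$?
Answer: $1521$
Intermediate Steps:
$M = -12$ ($M = -3 - 9 = -12$)
$\left(\left(M + 2\right) \left(-2\right) + 19\right)^{2} = \left(\left(-12 + 2\right) \left(-2\right) + 19\right)^{2} = \left(\left(-10\right) \left(-2\right) + 19\right)^{2} = \left(20 + 19\right)^{2} = 39^{2} = 1521$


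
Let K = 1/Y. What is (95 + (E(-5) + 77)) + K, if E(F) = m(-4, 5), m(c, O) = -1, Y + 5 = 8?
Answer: 514/3 ≈ 171.33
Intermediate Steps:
Y = 3 (Y = -5 + 8 = 3)
K = 1/3 ≈ 0.33333
E(F) = -1
(95 + (E(-5) + 77)) + K = (95 + (-1 + 77)) + 1/3 = (95 + 76) + 1/3 = 171 + 1/3 = 514/3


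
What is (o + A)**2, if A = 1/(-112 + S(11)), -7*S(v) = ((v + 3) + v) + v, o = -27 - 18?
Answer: 1362126649/672400 ≈ 2025.8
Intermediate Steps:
o = -45
S(v) = -3/7 - 3*v/7 (S(v) = -(((v + 3) + v) + v)/7 = -(((3 + v) + v) + v)/7 = -((3 + 2*v) + v)/7 = -(3 + 3*v)/7 = -3/7 - 3*v/7)
A = -7/820 (A = 1/(-112 + (-3/7 - 3/7*11)) = 1/(-112 + (-3/7 - 33/7)) = 1/(-112 - 36/7) = 1/(-820/7) = -7/820 ≈ -0.0085366)
(o + A)**2 = (-45 - 7/820)**2 = (-36907/820)**2 = 1362126649/672400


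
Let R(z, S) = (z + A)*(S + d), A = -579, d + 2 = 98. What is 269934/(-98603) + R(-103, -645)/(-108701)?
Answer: -66260833788/10718244703 ≈ -6.1821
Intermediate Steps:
d = 96 (d = -2 + 98 = 96)
R(z, S) = (-579 + z)*(96 + S) (R(z, S) = (z - 579)*(S + 96) = (-579 + z)*(96 + S))
269934/(-98603) + R(-103, -645)/(-108701) = 269934/(-98603) + (-55584 - 579*(-645) + 96*(-103) - 645*(-103))/(-108701) = 269934*(-1/98603) + (-55584 + 373455 - 9888 + 66435)*(-1/108701) = -269934/98603 + 374418*(-1/108701) = -269934/98603 - 374418/108701 = -66260833788/10718244703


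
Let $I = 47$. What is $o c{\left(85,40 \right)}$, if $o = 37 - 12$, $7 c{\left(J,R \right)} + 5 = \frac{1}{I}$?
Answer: $- \frac{5850}{329} \approx -17.781$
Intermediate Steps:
$c{\left(J,R \right)} = - \frac{234}{329}$ ($c{\left(J,R \right)} = - \frac{5}{7} + \frac{1}{7 \cdot 47} = - \frac{5}{7} + \frac{1}{7} \cdot \frac{1}{47} = - \frac{5}{7} + \frac{1}{329} = - \frac{234}{329}$)
$o = 25$
$o c{\left(85,40 \right)} = 25 \left(- \frac{234}{329}\right) = - \frac{5850}{329}$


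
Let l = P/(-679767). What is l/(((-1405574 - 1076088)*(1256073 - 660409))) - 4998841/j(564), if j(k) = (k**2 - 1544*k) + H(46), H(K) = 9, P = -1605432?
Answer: 209296585484737438200481/23141469204536641455684 ≈ 9.0442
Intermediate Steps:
l = 535144/226589 (l = -1605432/(-679767) = -1605432*(-1/679767) = 535144/226589 ≈ 2.3617)
j(k) = 9 + k**2 - 1544*k (j(k) = (k**2 - 1544*k) + 9 = 9 + k**2 - 1544*k)
l/(((-1405574 - 1076088)*(1256073 - 660409))) - 4998841/j(564) = 535144/(226589*(((-1405574 - 1076088)*(1256073 - 660409)))) - 4998841/(9 + 564**2 - 1544*564) = 535144/(226589*((-2481662*595664))) - 4998841/(9 + 318096 - 870816) = (535144/226589)/(-1478236713568) - 4998841/(-552711) = (535144/226589)*(-1/1478236713568) - 4998841*(-1/552711) = -66893/41869022336332444 + 4998841/552711 = 209296585484737438200481/23141469204536641455684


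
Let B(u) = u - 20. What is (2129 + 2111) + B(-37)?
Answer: 4183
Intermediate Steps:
B(u) = -20 + u
(2129 + 2111) + B(-37) = (2129 + 2111) + (-20 - 37) = 4240 - 57 = 4183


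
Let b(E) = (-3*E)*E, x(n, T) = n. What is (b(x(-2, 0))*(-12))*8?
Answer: 1152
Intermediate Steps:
b(E) = -3*E**2
(b(x(-2, 0))*(-12))*8 = (-3*(-2)**2*(-12))*8 = (-3*4*(-12))*8 = -12*(-12)*8 = 144*8 = 1152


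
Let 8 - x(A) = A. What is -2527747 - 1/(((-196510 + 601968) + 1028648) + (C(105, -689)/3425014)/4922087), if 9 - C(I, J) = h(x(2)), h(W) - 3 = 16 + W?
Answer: -30555999735014925490834971/12088234991479169546 ≈ -2.5277e+6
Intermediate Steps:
x(A) = 8 - A
h(W) = 19 + W (h(W) = 3 + (16 + W) = 19 + W)
C(I, J) = -16 (C(I, J) = 9 - (19 + (8 - 1*2)) = 9 - (19 + (8 - 2)) = 9 - (19 + 6) = 9 - 1*25 = 9 - 25 = -16)
-2527747 - 1/(((-196510 + 601968) + 1028648) + (C(105, -689)/3425014)/4922087) = -2527747 - 1/(((-196510 + 601968) + 1028648) - 16/3425014/4922087) = -2527747 - 1/((405458 + 1028648) - 16*1/3425014*(1/4922087)) = -2527747 - 1/(1434106 - 8/1712507*1/4922087) = -2527747 - 1/(1434106 - 8/8429108442109) = -2527747 - 1/12088234991479169546/8429108442109 = -2527747 - 1*8429108442109/12088234991479169546 = -2527747 - 8429108442109/12088234991479169546 = -30555999735014925490834971/12088234991479169546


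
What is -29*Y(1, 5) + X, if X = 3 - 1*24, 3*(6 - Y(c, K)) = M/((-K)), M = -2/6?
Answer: -8746/45 ≈ -194.36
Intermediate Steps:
M = -⅓ (M = -2*⅙ = -⅓ ≈ -0.33333)
Y(c, K) = 6 - 1/(9*K) (Y(c, K) = 6 - (-1)/(9*((-K))) = 6 - (-1)*(-1/K)/9 = 6 - 1/(9*K))
X = -21 (X = 3 - 24 = -21)
-29*Y(1, 5) + X = -29*(6 - ⅑/5) - 21 = -29*(6 - ⅑*⅕) - 21 = -29*(6 - 1/45) - 21 = -29*269/45 - 21 = -7801/45 - 21 = -8746/45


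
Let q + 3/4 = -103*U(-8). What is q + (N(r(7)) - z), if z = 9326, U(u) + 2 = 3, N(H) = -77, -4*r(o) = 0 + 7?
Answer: -38027/4 ≈ -9506.8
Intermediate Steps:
r(o) = -7/4 (r(o) = -(0 + 7)/4 = -1/4*7 = -7/4)
U(u) = 1 (U(u) = -2 + 3 = 1)
q = -415/4 (q = -3/4 - 103*1 = -3/4 - 103 = -415/4 ≈ -103.75)
q + (N(r(7)) - z) = -415/4 + (-77 - 1*9326) = -415/4 + (-77 - 9326) = -415/4 - 9403 = -38027/4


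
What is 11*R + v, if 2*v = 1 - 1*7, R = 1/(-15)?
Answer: -56/15 ≈ -3.7333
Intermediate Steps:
R = -1/15 ≈ -0.066667
v = -3 (v = (1 - 1*7)/2 = (1 - 7)/2 = (½)*(-6) = -3)
11*R + v = 11*(-1/15) - 3 = -11/15 - 3 = -56/15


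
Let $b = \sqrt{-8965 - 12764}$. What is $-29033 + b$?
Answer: $-29033 + i \sqrt{21729} \approx -29033.0 + 147.41 i$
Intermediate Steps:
$b = i \sqrt{21729}$ ($b = \sqrt{-21729} = i \sqrt{21729} \approx 147.41 i$)
$-29033 + b = -29033 + i \sqrt{21729}$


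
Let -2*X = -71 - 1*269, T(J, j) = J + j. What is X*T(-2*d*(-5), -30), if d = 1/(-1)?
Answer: -6800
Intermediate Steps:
d = -1
X = 170 (X = -(-71 - 1*269)/2 = -(-71 - 269)/2 = -½*(-340) = 170)
X*T(-2*d*(-5), -30) = 170*(-2*(-1)*(-5) - 30) = 170*(2*(-5) - 30) = 170*(-10 - 30) = 170*(-40) = -6800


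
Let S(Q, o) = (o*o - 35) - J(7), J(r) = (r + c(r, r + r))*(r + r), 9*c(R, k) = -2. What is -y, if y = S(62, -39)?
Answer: -12520/9 ≈ -1391.1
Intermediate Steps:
c(R, k) = -2/9 (c(R, k) = (⅑)*(-2) = -2/9)
J(r) = 2*r*(-2/9 + r) (J(r) = (r - 2/9)*(r + r) = (-2/9 + r)*(2*r) = 2*r*(-2/9 + r))
S(Q, o) = -1169/9 + o² (S(Q, o) = (o*o - 35) - 2*7*(-2 + 9*7)/9 = (o² - 35) - 2*7*(-2 + 63)/9 = (-35 + o²) - 2*7*61/9 = (-35 + o²) - 1*854/9 = (-35 + o²) - 854/9 = -1169/9 + o²)
y = 12520/9 (y = -1169/9 + (-39)² = -1169/9 + 1521 = 12520/9 ≈ 1391.1)
-y = -1*12520/9 = -12520/9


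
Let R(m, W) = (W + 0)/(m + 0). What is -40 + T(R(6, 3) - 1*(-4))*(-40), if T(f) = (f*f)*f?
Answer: -3685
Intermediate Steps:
R(m, W) = W/m
T(f) = f³ (T(f) = f²*f = f³)
-40 + T(R(6, 3) - 1*(-4))*(-40) = -40 + (3/6 - 1*(-4))³*(-40) = -40 + (3*(⅙) + 4)³*(-40) = -40 + (½ + 4)³*(-40) = -40 + (9/2)³*(-40) = -40 + (729/8)*(-40) = -40 - 3645 = -3685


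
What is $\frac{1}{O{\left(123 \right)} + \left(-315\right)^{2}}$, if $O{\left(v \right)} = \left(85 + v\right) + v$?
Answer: $\frac{1}{99556} \approx 1.0045 \cdot 10^{-5}$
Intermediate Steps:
$O{\left(v \right)} = 85 + 2 v$
$\frac{1}{O{\left(123 \right)} + \left(-315\right)^{2}} = \frac{1}{\left(85 + 2 \cdot 123\right) + \left(-315\right)^{2}} = \frac{1}{\left(85 + 246\right) + 99225} = \frac{1}{331 + 99225} = \frac{1}{99556}$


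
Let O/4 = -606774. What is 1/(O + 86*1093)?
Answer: -1/2333098 ≈ -4.2861e-7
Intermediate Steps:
O = -2427096 (O = 4*(-606774) = -2427096)
1/(O + 86*1093) = 1/(-2427096 + 86*1093) = 1/(-2427096 + 93998) = 1/(-2333098) = -1/2333098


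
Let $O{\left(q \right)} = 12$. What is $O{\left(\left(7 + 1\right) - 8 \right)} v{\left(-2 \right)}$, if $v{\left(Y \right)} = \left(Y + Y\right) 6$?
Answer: $-288$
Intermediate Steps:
$v{\left(Y \right)} = 12 Y$ ($v{\left(Y \right)} = 2 Y 6 = 12 Y$)
$O{\left(\left(7 + 1\right) - 8 \right)} v{\left(-2 \right)} = 12 \cdot 12 \left(-2\right) = 12 \left(-24\right) = -288$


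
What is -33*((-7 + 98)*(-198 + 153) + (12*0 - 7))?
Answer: 135366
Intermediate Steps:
-33*((-7 + 98)*(-198 + 153) + (12*0 - 7)) = -33*(91*(-45) + (0 - 7)) = -33*(-4095 - 7) = -33*(-4102) = 135366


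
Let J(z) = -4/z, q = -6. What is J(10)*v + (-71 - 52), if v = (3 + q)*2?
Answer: -603/5 ≈ -120.60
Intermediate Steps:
v = -6 (v = (3 - 6)*2 = -3*2 = -6)
J(10)*v + (-71 - 52) = -4/10*(-6) + (-71 - 52) = -4*⅒*(-6) - 123 = -⅖*(-6) - 123 = 12/5 - 123 = -603/5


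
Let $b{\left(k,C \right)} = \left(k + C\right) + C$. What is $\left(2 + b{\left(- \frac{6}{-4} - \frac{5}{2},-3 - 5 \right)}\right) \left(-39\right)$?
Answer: $585$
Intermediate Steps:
$b{\left(k,C \right)} = k + 2 C$ ($b{\left(k,C \right)} = \left(C + k\right) + C = k + 2 C$)
$\left(2 + b{\left(- \frac{6}{-4} - \frac{5}{2},-3 - 5 \right)}\right) \left(-39\right) = \left(2 + \left(\left(- \frac{6}{-4} - \frac{5}{2}\right) + 2 \left(-3 - 5\right)\right)\right) \left(-39\right) = \left(2 + \left(\left(\left(-6\right) \left(- \frac{1}{4}\right) - \frac{5}{2}\right) + 2 \left(-8\right)\right)\right) \left(-39\right) = \left(2 + \left(\left(\frac{3}{2} - \frac{5}{2}\right) - 16\right)\right) \left(-39\right) = \left(2 - 17\right) \left(-39\right) = \left(-15\right) \left(-39\right) = 585$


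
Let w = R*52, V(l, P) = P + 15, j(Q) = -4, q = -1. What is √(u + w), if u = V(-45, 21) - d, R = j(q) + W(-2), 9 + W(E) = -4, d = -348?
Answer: 10*I*√5 ≈ 22.361*I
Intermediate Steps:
W(E) = -13 (W(E) = -9 - 4 = -13)
R = -17 (R = -4 - 13 = -17)
V(l, P) = 15 + P
u = 384 (u = (15 + 21) - 1*(-348) = 36 + 348 = 384)
w = -884 (w = -17*52 = -884)
√(u + w) = √(384 - 884) = √(-500) = 10*I*√5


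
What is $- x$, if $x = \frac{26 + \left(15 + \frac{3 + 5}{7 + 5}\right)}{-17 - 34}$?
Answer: $\frac{125}{153} \approx 0.81699$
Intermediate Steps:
$x = - \frac{125}{153}$ ($x = \frac{26 + \left(15 + \frac{8}{12}\right)}{-51} = - \frac{26 + \left(15 + 8 \cdot \frac{1}{12}\right)}{51} = - \frac{26 + \left(15 + \frac{2}{3}\right)}{51} = - \frac{26 + \frac{47}{3}}{51} = \left(- \frac{1}{51}\right) \frac{125}{3} = - \frac{125}{153} \approx -0.81699$)
$- x = \left(-1\right) \left(- \frac{125}{153}\right) = \frac{125}{153}$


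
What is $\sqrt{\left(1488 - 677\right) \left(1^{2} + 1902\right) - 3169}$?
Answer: $2 \sqrt{385041} \approx 1241.0$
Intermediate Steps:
$\sqrt{\left(1488 - 677\right) \left(1^{2} + 1902\right) - 3169} = \sqrt{811 \left(1 + 1902\right) - 3169} = \sqrt{811 \cdot 1903 - 3169} = \sqrt{1543333 - 3169} = \sqrt{1540164} = 2 \sqrt{385041}$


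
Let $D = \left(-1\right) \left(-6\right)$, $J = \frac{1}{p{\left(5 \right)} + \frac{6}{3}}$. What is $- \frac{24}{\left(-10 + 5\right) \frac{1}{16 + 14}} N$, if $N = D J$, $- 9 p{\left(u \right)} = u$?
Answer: $\frac{7776}{13} \approx 598.15$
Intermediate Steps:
$p{\left(u \right)} = - \frac{u}{9}$
$J = \frac{9}{13}$ ($J = \frac{1}{\left(- \frac{1}{9}\right) 5 + \frac{6}{3}} = \frac{1}{- \frac{5}{9} + 6 \cdot \frac{1}{3}} = \frac{1}{- \frac{5}{9} + 2} = \frac{1}{\frac{13}{9}} = \frac{9}{13} \approx 0.69231$)
$D = 6$
$N = \frac{54}{13}$ ($N = 6 \cdot \frac{9}{13} = \frac{54}{13} \approx 4.1538$)
$- \frac{24}{\left(-10 + 5\right) \frac{1}{16 + 14}} N = - \frac{24}{\left(-10 + 5\right) \frac{1}{16 + 14}} \cdot \frac{54}{13} = - \frac{24}{\left(-5\right) \frac{1}{30}} \cdot \frac{54}{13} = - \frac{24}{- \frac{1}{6}} \cdot \frac{54}{13} = \left(-24\right) \left(-6\right) \frac{54}{13} = 144 \cdot \frac{54}{13} = \frac{7776}{13}$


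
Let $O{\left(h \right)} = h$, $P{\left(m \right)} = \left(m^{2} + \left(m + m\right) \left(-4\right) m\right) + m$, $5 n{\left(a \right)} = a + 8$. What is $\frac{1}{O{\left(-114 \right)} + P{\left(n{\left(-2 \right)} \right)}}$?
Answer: $- \frac{25}{3072} \approx -0.008138$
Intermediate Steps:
$n{\left(a \right)} = \frac{8}{5} + \frac{a}{5}$ ($n{\left(a \right)} = \frac{a + 8}{5} = \frac{8 + a}{5} = \frac{8}{5} + \frac{a}{5}$)
$P{\left(m \right)} = m - 7 m^{2}$ ($P{\left(m \right)} = \left(m^{2} + 2 m \left(-4\right) m\right) + m = \left(m^{2} + - 8 m m\right) + m = \left(m^{2} - 8 m^{2}\right) + m = - 7 m^{2} + m = m - 7 m^{2}$)
$\frac{1}{O{\left(-114 \right)} + P{\left(n{\left(-2 \right)} \right)}} = \frac{1}{-114 + \left(\frac{8}{5} + \frac{1}{5} \left(-2\right)\right) \left(1 - 7 \left(\frac{8}{5} + \frac{1}{5} \left(-2\right)\right)\right)} = \frac{1}{-114 + \left(\frac{8}{5} - \frac{2}{5}\right) \left(1 - 7 \left(\frac{8}{5} - \frac{2}{5}\right)\right)} = \frac{1}{-114 + \frac{6 \left(1 - \frac{42}{5}\right)}{5}} = \frac{1}{-114 + \frac{6}{5} \left(- \frac{37}{5}\right)} = \frac{1}{-114 - \frac{222}{25}} = \frac{1}{- \frac{3072}{25}} = - \frac{25}{3072}$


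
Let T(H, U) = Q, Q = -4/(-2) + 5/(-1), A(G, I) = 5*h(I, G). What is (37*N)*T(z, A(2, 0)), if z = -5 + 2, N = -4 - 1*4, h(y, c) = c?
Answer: 888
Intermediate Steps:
A(G, I) = 5*G
Q = -3 (Q = -4*(-½) + 5*(-1) = 2 - 5 = -3)
N = -8 (N = -4 - 4 = -8)
z = -3
T(H, U) = -3
(37*N)*T(z, A(2, 0)) = (37*(-8))*(-3) = -296*(-3) = 888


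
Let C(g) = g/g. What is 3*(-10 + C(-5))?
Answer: -27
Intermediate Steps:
C(g) = 1
3*(-10 + C(-5)) = 3*(-10 + 1) = 3*(-9) = -27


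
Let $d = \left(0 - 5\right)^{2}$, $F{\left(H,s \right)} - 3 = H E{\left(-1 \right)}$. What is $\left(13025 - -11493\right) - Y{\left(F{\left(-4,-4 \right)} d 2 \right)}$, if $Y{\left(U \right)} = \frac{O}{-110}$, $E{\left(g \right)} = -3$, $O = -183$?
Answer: $\frac{2696797}{110} \approx 24516.0$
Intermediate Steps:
$F{\left(H,s \right)} = 3 - 3 H$ ($F{\left(H,s \right)} = 3 + H \left(-3\right) = 3 - 3 H$)
$d = 25$ ($d = \left(-5\right)^{2} = 25$)
$Y{\left(U \right)} = \frac{183}{110}$ ($Y{\left(U \right)} = - \frac{183}{-110} = \left(-183\right) \left(- \frac{1}{110}\right) = \frac{183}{110}$)
$\left(13025 - -11493\right) - Y{\left(F{\left(-4,-4 \right)} d 2 \right)} = \left(13025 - -11493\right) - \frac{183}{110} = \left(13025 + 11493\right) - \frac{183}{110} = 24518 - \frac{183}{110} = \frac{2696797}{110}$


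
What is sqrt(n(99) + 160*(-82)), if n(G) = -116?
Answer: 2*I*sqrt(3309) ≈ 115.05*I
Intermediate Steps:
sqrt(n(99) + 160*(-82)) = sqrt(-116 + 160*(-82)) = sqrt(-116 - 13120) = sqrt(-13236) = 2*I*sqrt(3309)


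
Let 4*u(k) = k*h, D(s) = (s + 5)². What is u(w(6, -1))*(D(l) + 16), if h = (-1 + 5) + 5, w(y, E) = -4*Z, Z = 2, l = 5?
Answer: -2088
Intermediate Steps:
w(y, E) = -8 (w(y, E) = -4*2 = -8)
D(s) = (5 + s)²
h = 9 (h = 4 + 5 = 9)
u(k) = 9*k/4 (u(k) = (k*9)/4 = (9*k)/4 = 9*k/4)
u(w(6, -1))*(D(l) + 16) = ((9/4)*(-8))*((5 + 5)² + 16) = -18*(10² + 16) = -18*(100 + 16) = -18*116 = -2088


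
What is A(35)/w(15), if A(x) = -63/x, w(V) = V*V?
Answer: -1/125 ≈ -0.0080000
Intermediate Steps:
w(V) = V²
A(35)/w(15) = (-63/35)/(15²) = -63*1/35/225 = -9/5*1/225 = -1/125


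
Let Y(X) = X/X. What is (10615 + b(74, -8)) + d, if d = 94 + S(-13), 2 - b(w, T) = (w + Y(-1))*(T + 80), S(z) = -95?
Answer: 5216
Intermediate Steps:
Y(X) = 1
b(w, T) = 2 - (1 + w)*(80 + T) (b(w, T) = 2 - (w + 1)*(T + 80) = 2 - (1 + w)*(80 + T))
d = -1 (d = 94 - 95 = -1)
(10615 + b(74, -8)) + d = (10615 + (-78 - 1*(-8) - 80*74 - 1*(-8)*74)) - 1 = (10615 + (-78 + 8 - 5920 + 592)) - 1 = (10615 - 5398) - 1 = 5217 - 1 = 5216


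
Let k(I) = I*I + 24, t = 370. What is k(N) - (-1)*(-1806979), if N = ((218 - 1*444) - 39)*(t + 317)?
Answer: 33142216070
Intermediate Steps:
N = -182055 (N = ((218 - 1*444) - 39)*(370 + 317) = ((218 - 444) - 39)*687 = (-226 - 39)*687 = -265*687 = -182055)
k(I) = 24 + I**2 (k(I) = I**2 + 24 = 24 + I**2)
k(N) - (-1)*(-1806979) = (24 + (-182055)**2) - (-1)*(-1806979) = (24 + 33144023025) - 1*1806979 = 33144023049 - 1806979 = 33142216070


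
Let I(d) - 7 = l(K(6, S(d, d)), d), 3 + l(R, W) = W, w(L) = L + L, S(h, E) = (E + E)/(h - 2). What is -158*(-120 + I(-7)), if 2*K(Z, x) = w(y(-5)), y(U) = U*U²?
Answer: 19434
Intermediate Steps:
S(h, E) = 2*E/(-2 + h) (S(h, E) = (2*E)/(-2 + h) = 2*E/(-2 + h))
y(U) = U³
w(L) = 2*L
K(Z, x) = -125 (K(Z, x) = (2*(-5)³)/2 = (2*(-125))/2 = (½)*(-250) = -125)
l(R, W) = -3 + W
I(d) = 4 + d (I(d) = 7 + (-3 + d) = 4 + d)
-158*(-120 + I(-7)) = -158*(-120 + (4 - 7)) = -158*(-120 - 3) = -158*(-123) = 19434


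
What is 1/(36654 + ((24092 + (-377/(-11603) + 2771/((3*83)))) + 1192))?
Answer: 2889147/178980232672 ≈ 1.6142e-5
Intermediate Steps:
1/(36654 + ((24092 + (-377/(-11603) + 2771/((3*83)))) + 1192)) = 1/(36654 + ((24092 + (-377*(-1/11603) + 2771/249)) + 1192)) = 1/(36654 + ((24092 + (377/11603 + 2771*(1/249))) + 1192)) = 1/(36654 + ((24092 + (377/11603 + 2771/249)) + 1192)) = 1/(36654 + ((24092 + 32245786/2889147) + 1192)) = 1/(36654 + (69637575310/2889147 + 1192)) = 1/(36654 + 73081438534/2889147) = 1/(178980232672/2889147) = 2889147/178980232672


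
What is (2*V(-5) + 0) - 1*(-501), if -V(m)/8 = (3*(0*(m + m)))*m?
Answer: 501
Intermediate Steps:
V(m) = 0 (V(m) = -8*3*(0*(m + m))*m = -8*3*(0*(2*m))*m = -8*3*0*m = -0*m = -8*0 = 0)
(2*V(-5) + 0) - 1*(-501) = (2*0 + 0) - 1*(-501) = (0 + 0) + 501 = 0 + 501 = 501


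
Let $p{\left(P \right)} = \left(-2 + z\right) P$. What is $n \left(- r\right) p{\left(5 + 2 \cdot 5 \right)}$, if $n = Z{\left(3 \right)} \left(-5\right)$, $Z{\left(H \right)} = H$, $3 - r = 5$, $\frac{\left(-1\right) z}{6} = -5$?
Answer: $-12600$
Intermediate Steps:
$z = 30$ ($z = \left(-6\right) \left(-5\right) = 30$)
$p{\left(P \right)} = 28 P$ ($p{\left(P \right)} = \left(-2 + 30\right) P = 28 P$)
$r = -2$ ($r = 3 - 5 = -2$)
$n = -15$ ($n = 3 \left(-5\right) = -15$)
$n \left(- r\right) p{\left(5 + 2 \cdot 5 \right)} = - 15 \left(\left(-1\right) \left(-2\right)\right) 28 \left(5 + 2 \cdot 5\right) = \left(-15\right) 2 \cdot 28 \left(5 + 10\right) = - 30 \cdot 28 \cdot 15 = \left(-30\right) 420 = -12600$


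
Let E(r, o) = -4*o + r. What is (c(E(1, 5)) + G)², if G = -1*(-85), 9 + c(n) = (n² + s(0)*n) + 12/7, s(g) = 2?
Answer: 7868025/49 ≈ 1.6057e+5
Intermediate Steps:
E(r, o) = r - 4*o
c(n) = -51/7 + n² + 2*n (c(n) = -9 + ((n² + 2*n) + 12/7) = -9 + (12/7 + n² + 2*n) = -51/7 + n² + 2*n)
G = 85
(c(E(1, 5)) + G)² = ((-51/7 + (1 - 4*5)² + 2*(1 - 4*5)) + 85)² = ((-51/7 + (1 - 20)² + 2*(1 - 20)) + 85)² = ((-51/7 + (-19)² + 2*(-19)) + 85)² = ((-51/7 + 361 - 38) + 85)² = (2210/7 + 85)² = (2805/7)² = 7868025/49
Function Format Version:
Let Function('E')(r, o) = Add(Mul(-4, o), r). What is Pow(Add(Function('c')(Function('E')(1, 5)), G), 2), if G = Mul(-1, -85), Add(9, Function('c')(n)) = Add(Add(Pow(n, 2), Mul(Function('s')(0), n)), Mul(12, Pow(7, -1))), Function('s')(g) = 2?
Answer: Rational(7868025, 49) ≈ 1.6057e+5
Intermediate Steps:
Function('E')(r, o) = Add(r, Mul(-4, o))
Function('c')(n) = Add(Rational(-51, 7), Pow(n, 2), Mul(2, n)) (Function('c')(n) = Add(-9, Add(Add(Pow(n, 2), Mul(2, n)), Mul(12, Pow(7, -1)))) = Add(-9, Add(Add(Pow(n, 2), Mul(2, n)), Mul(12, Rational(1, 7)))) = Add(-9, Add(Add(Pow(n, 2), Mul(2, n)), Rational(12, 7))) = Add(-9, Add(Rational(12, 7), Pow(n, 2), Mul(2, n))) = Add(Rational(-51, 7), Pow(n, 2), Mul(2, n)))
G = 85
Pow(Add(Function('c')(Function('E')(1, 5)), G), 2) = Pow(Add(Add(Rational(-51, 7), Pow(Add(1, Mul(-4, 5)), 2), Mul(2, Add(1, Mul(-4, 5)))), 85), 2) = Pow(Add(Add(Rational(-51, 7), Pow(Add(1, -20), 2), Mul(2, Add(1, -20))), 85), 2) = Pow(Add(Add(Rational(-51, 7), Pow(-19, 2), Mul(2, -19)), 85), 2) = Pow(Add(Add(Rational(-51, 7), 361, -38), 85), 2) = Pow(Add(Rational(2210, 7), 85), 2) = Pow(Rational(2805, 7), 2) = Rational(7868025, 49)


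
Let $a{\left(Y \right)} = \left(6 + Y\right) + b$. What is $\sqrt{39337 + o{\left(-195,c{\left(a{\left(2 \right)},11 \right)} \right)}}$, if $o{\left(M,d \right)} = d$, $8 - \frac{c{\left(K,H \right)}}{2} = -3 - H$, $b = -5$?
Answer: $\sqrt{39381} \approx 198.45$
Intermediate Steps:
$a{\left(Y \right)} = 1 + Y$ ($a{\left(Y \right)} = \left(6 + Y\right) - 5 = 1 + Y$)
$c{\left(K,H \right)} = 22 + 2 H$ ($c{\left(K,H \right)} = 16 - 2 \left(-3 - H\right) = 16 + \left(6 + 2 H\right) = 22 + 2 H$)
$\sqrt{39337 + o{\left(-195,c{\left(a{\left(2 \right)},11 \right)} \right)}} = \sqrt{39337 + \left(22 + 2 \cdot 11\right)} = \sqrt{39337 + \left(22 + 22\right)} = \sqrt{39337 + 44} = \sqrt{39381}$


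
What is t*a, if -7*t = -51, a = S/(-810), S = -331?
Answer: 5627/1890 ≈ 2.9772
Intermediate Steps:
a = 331/810 (a = -331/(-810) = -331*(-1/810) = 331/810 ≈ 0.40864)
t = 51/7 (t = -(-17)*3*1/7 = -(-17)*3/7 = -⅐*(-51) = 51/7 ≈ 7.2857)
t*a = (51/7)*(331/810) = 5627/1890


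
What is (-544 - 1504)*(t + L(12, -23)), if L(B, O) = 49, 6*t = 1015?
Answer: -1340416/3 ≈ -4.4681e+5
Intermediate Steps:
t = 1015/6 (t = (1/6)*1015 = 1015/6 ≈ 169.17)
(-544 - 1504)*(t + L(12, -23)) = (-544 - 1504)*(1015/6 + 49) = -2048*1309/6 = -1340416/3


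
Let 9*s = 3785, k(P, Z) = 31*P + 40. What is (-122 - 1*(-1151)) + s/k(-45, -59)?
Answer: 2508974/2439 ≈ 1028.7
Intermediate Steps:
k(P, Z) = 40 + 31*P
s = 3785/9 (s = (⅑)*3785 = 3785/9 ≈ 420.56)
(-122 - 1*(-1151)) + s/k(-45, -59) = (-122 - 1*(-1151)) + 3785/(9*(40 + 31*(-45))) = (-122 + 1151) + 3785/(9*(40 - 1395)) = 1029 + (3785/9)/(-1355) = 1029 + (3785/9)*(-1/1355) = 1029 - 757/2439 = 2508974/2439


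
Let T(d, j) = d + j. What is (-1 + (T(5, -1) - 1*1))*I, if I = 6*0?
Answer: 0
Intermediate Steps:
I = 0
(-1 + (T(5, -1) - 1*1))*I = (-1 + ((5 - 1) - 1*1))*0 = (-1 + (4 - 1))*0 = (-1 + 3)*0 = 2*0 = 0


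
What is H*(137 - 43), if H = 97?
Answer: 9118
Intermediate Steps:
H*(137 - 43) = 97*(137 - 43) = 97*94 = 9118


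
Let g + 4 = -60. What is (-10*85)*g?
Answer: 54400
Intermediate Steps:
g = -64 (g = -4 - 60 = -64)
(-10*85)*g = -10*85*(-64) = -850*(-64) = 54400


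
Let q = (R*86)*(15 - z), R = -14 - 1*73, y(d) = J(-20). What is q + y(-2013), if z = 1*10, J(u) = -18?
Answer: -37428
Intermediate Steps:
z = 10
y(d) = -18
R = -87 (R = -14 - 73 = -87)
q = -37410 (q = (-87*86)*(15 - 1*10) = -7482*(15 - 10) = -7482*5 = -37410)
q + y(-2013) = -37410 - 18 = -37428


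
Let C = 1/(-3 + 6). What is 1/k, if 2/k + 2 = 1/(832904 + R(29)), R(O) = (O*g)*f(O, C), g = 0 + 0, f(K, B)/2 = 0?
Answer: -1665807/1665808 ≈ -1.0000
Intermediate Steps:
C = ⅓ (C = 1/3 = ⅓ ≈ 0.33333)
f(K, B) = 0 (f(K, B) = 2*0 = 0)
g = 0
R(O) = 0 (R(O) = (O*0)*0 = 0*0 = 0)
k = -1665808/1665807 (k = 2/(-2 + 1/(832904 + 0)) = 2/(-2 + 1/832904) = 2/(-1665807/832904) = 2*(-832904/1665807) = -1665808/1665807 ≈ -1.0000)
1/k = 1/(-1665808/1665807) = -1665807/1665808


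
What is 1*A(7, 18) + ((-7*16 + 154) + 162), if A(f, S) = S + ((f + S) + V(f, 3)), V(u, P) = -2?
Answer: 245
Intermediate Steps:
A(f, S) = -2 + f + 2*S (A(f, S) = S + ((f + S) - 2) = S + ((S + f) - 2) = S + (-2 + S + f) = -2 + f + 2*S)
1*A(7, 18) + ((-7*16 + 154) + 162) = 1*(-2 + 7 + 2*18) + ((-7*16 + 154) + 162) = 1*(-2 + 7 + 36) + ((-112 + 154) + 162) = 1*41 + (42 + 162) = 41 + 204 = 245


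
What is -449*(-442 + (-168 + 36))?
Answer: 257726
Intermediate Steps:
-449*(-442 + (-168 + 36)) = -449*(-442 - 132) = -449*(-574) = 257726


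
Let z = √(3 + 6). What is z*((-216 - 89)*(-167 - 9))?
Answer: 161040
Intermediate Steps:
z = 3 (z = √9 = 3)
z*((-216 - 89)*(-167 - 9)) = 3*((-216 - 89)*(-167 - 9)) = 3*(-305*(-176)) = 3*53680 = 161040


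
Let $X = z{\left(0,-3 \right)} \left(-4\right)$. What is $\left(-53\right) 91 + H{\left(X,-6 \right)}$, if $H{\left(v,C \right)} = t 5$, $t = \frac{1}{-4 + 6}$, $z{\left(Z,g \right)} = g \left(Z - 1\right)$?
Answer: $- \frac{9641}{2} \approx -4820.5$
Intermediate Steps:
$z{\left(Z,g \right)} = g \left(-1 + Z\right)$
$X = -12$ ($X = - 3 \left(-1 + 0\right) \left(-4\right) = \left(-3\right) \left(-1\right) \left(-4\right) = 3 \left(-4\right) = -12$)
$t = \frac{1}{2} \approx 0.5$
$H{\left(v,C \right)} = \frac{5}{2}$ ($H{\left(v,C \right)} = \frac{1}{2} \cdot 5 = \frac{5}{2}$)
$\left(-53\right) 91 + H{\left(X,-6 \right)} = \left(-53\right) 91 + \frac{5}{2} = -4823 + \frac{5}{2} = - \frac{9641}{2}$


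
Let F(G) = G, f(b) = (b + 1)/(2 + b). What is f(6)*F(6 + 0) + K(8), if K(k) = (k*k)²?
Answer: 16405/4 ≈ 4101.3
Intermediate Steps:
f(b) = (1 + b)/(2 + b)
K(k) = k⁴ (K(k) = (k²)² = k⁴)
f(6)*F(6 + 0) + K(8) = ((1 + 6)/(2 + 6))*(6 + 0) + 8⁴ = (7/8)*6 + 4096 = 21/4 + 4096 = 16405/4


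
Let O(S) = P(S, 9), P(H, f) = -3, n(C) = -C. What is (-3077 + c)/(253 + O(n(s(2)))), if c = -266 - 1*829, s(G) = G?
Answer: -2086/125 ≈ -16.688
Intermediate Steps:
c = -1095 (c = -266 - 829 = -1095)
O(S) = -3
(-3077 + c)/(253 + O(n(s(2)))) = (-3077 - 1095)/(253 - 3) = -4172/250 = -4172*1/250 = -2086/125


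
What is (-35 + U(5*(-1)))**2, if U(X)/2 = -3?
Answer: 1681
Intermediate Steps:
U(X) = -6 (U(X) = 2*(-3) = -6)
(-35 + U(5*(-1)))**2 = (-35 - 6)**2 = (-41)**2 = 1681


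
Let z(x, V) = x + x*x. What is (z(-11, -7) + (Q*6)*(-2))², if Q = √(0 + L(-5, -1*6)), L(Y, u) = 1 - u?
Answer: 13108 - 2640*√7 ≈ 6123.2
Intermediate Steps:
Q = √7 (Q = √(0 + (1 - (-1)*6)) = √(0 + (1 - 1*(-6))) = √(0 + (1 + 6)) = √(0 + 7) = √7 ≈ 2.6458)
z(x, V) = x + x²
(z(-11, -7) + (Q*6)*(-2))² = (-11*(1 - 11) + (√7*6)*(-2))² = (-11*(-10) + (6*√7)*(-2))² = (110 - 12*√7)²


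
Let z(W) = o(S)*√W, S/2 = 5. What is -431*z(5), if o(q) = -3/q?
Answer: 1293*√5/10 ≈ 289.12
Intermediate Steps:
S = 10 (S = 2*5 = 10)
z(W) = -3*√W/10 (z(W) = (-3/10)*√W = (-3*⅒)*√W = -3*√W/10)
-431*z(5) = -(-1293)*√5/10 = 1293*√5/10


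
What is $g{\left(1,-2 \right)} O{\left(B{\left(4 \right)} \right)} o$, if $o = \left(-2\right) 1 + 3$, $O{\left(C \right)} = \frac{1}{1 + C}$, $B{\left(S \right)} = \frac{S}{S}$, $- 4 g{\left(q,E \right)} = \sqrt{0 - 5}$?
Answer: $- \frac{i \sqrt{5}}{8} \approx - 0.27951 i$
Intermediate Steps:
$g{\left(q,E \right)} = - \frac{i \sqrt{5}}{4}$ ($g{\left(q,E \right)} = - \frac{\sqrt{0 - 5}}{4} = - \frac{\sqrt{-5}}{4} = - \frac{i \sqrt{5}}{4}$)
$B{\left(S \right)} = 1$
$o = 1$ ($o = -2 + 3 = 1$)
$g{\left(1,-2 \right)} O{\left(B{\left(4 \right)} \right)} o = \frac{\left(- \frac{1}{4}\right) i \sqrt{5}}{1 + 1} \cdot 1 = \frac{\left(- \frac{1}{4}\right) i \sqrt{5}}{2} \cdot 1 = - \frac{i \sqrt{5}}{4} \cdot \frac{1}{2} \cdot 1 = - \frac{i \sqrt{5}}{8} \cdot 1 = - \frac{i \sqrt{5}}{8}$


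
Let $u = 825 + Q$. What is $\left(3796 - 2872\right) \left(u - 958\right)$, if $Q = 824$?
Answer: $638484$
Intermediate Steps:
$u = 1649$ ($u = 825 + 824 = 1649$)
$\left(3796 - 2872\right) \left(u - 958\right) = \left(3796 - 2872\right) \left(1649 - 958\right) = 924 \cdot 691 = 638484$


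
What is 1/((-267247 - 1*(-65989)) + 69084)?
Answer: -1/132174 ≈ -7.5658e-6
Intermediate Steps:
1/((-267247 - 1*(-65989)) + 69084) = 1/((-267247 + 65989) + 69084) = 1/(-201258 + 69084) = 1/(-132174) = -1/132174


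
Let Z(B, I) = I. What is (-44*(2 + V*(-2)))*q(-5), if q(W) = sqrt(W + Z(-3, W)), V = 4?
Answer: 264*I*sqrt(10) ≈ 834.84*I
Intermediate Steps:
q(W) = sqrt(2)*sqrt(W) (q(W) = sqrt(W + W) = sqrt(2*W) = sqrt(2)*sqrt(W))
(-44*(2 + V*(-2)))*q(-5) = (-44*(2 + 4*(-2)))*(sqrt(2)*sqrt(-5)) = (-44*(2 - 8))*(sqrt(2)*(I*sqrt(5))) = (-44*(-6))*(I*sqrt(10)) = 264*(I*sqrt(10)) = 264*I*sqrt(10)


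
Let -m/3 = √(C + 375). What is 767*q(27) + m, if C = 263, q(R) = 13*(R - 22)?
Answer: 49855 - 3*√638 ≈ 49779.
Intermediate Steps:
q(R) = -286 + 13*R (q(R) = 13*(-22 + R) = -286 + 13*R)
m = -3*√638 (m = -3*√(263 + 375) = -3*√638 ≈ -75.776)
767*q(27) + m = 767*(-286 + 13*27) - 3*√638 = 767*(-286 + 351) - 3*√638 = 767*65 - 3*√638 = 49855 - 3*√638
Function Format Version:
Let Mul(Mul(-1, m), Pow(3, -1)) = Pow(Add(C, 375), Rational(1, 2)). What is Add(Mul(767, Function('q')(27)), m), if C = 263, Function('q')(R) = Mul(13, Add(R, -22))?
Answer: Add(49855, Mul(-3, Pow(638, Rational(1, 2)))) ≈ 49779.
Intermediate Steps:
Function('q')(R) = Add(-286, Mul(13, R)) (Function('q')(R) = Mul(13, Add(-22, R)) = Add(-286, Mul(13, R)))
m = Mul(-3, Pow(638, Rational(1, 2))) (m = Mul(-3, Pow(Add(263, 375), Rational(1, 2))) = Mul(-3, Pow(638, Rational(1, 2))) ≈ -75.776)
Add(Mul(767, Function('q')(27)), m) = Add(Mul(767, Add(-286, Mul(13, 27))), Mul(-3, Pow(638, Rational(1, 2)))) = Add(Mul(767, Add(-286, 351)), Mul(-3, Pow(638, Rational(1, 2)))) = Add(Mul(767, 65), Mul(-3, Pow(638, Rational(1, 2)))) = Add(49855, Mul(-3, Pow(638, Rational(1, 2))))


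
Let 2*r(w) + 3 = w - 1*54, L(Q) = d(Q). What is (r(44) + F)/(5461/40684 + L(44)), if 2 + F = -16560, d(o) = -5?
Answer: 674072854/197959 ≈ 3405.1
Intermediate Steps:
L(Q) = -5
r(w) = -57/2 + w/2 (r(w) = -3/2 + (w - 1*54)/2 = -3/2 + (w - 54)/2 = -3/2 + (-54 + w)/2 = -3/2 + (-27 + w/2) = -57/2 + w/2)
F = -16562 (F = -2 - 16560 = -16562)
(r(44) + F)/(5461/40684 + L(44)) = ((-57/2 + (½)*44) - 16562)/(5461/40684 - 5) = ((-57/2 + 22) - 16562)/(5461*(1/40684) - 5) = (-13/2 - 16562)/(5461/40684 - 5) = -33137/(2*(-197959/40684)) = -33137/2*(-40684/197959) = 674072854/197959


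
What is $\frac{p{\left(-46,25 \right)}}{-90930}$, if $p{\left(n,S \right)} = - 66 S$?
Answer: $\frac{55}{3031} \approx 0.018146$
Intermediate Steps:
$\frac{p{\left(-46,25 \right)}}{-90930} = \frac{\left(-66\right) 25}{-90930} = \left(-1650\right) \left(- \frac{1}{90930}\right) = \frac{55}{3031}$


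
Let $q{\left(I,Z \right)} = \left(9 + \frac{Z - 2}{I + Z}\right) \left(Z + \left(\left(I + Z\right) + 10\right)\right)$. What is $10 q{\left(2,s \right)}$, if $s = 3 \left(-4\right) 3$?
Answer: $- \frac{103200}{17} \approx -6070.6$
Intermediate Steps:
$s = -36$ ($s = \left(-12\right) 3 = -36$)
$q{\left(I,Z \right)} = \left(9 + \frac{-2 + Z}{I + Z}\right) \left(10 + I + 2 Z\right)$ ($q{\left(I,Z \right)} = \left(9 + \frac{-2 + Z}{I + Z}\right) \left(Z + \left(10 + I + Z\right)\right) = \left(9 + \frac{-2 + Z}{I + Z}\right) \left(10 + I + 2 Z\right)$)
$10 q{\left(2,s \right)} = 10 \frac{-20 + 9 \cdot 2^{2} + 20 \left(-36\right)^{2} + 88 \cdot 2 + 96 \left(-36\right) + 28 \cdot 2 \left(-36\right)}{2 - 36} = 10 \frac{-20 + 9 \cdot 4 + 20 \cdot 1296 + 176 - 3456 - 2016}{-34} = 10 \left(- \frac{-20 + 36 + 25920 + 176 - 3456 - 2016}{34}\right) = 10 \left(\left(- \frac{1}{34}\right) 20640\right) = 10 \left(- \frac{10320}{17}\right) = - \frac{103200}{17}$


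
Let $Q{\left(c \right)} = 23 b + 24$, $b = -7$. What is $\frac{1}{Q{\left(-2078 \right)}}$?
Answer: $- \frac{1}{137} \approx -0.0072993$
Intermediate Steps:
$Q{\left(c \right)} = -137$ ($Q{\left(c \right)} = 23 \left(-7\right) + 24 = -161 + 24 = -137$)
$\frac{1}{Q{\left(-2078 \right)}} = \frac{1}{-137} = - \frac{1}{137}$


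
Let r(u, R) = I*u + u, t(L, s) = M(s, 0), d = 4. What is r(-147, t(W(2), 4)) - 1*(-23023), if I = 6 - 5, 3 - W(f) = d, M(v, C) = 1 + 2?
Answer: 22729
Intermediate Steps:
M(v, C) = 3
W(f) = -1 (W(f) = 3 - 1*4 = 3 - 4 = -1)
I = 1
t(L, s) = 3
r(u, R) = 2*u (r(u, R) = 1*u + u = u + u = 2*u)
r(-147, t(W(2), 4)) - 1*(-23023) = 2*(-147) - 1*(-23023) = -294 + 23023 = 22729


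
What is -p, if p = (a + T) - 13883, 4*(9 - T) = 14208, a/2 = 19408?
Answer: -21390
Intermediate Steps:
a = 38816 (a = 2*19408 = 38816)
T = -3543 (T = 9 - 1/4*14208 = 9 - 3552 = -3543)
p = 21390 (p = (38816 - 3543) - 13883 = 35273 - 13883 = 21390)
-p = -1*21390 = -21390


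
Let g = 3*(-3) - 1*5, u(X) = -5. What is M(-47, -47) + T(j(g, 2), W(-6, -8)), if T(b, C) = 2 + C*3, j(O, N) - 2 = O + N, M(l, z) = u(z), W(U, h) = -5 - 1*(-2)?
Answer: -12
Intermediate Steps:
W(U, h) = -3 (W(U, h) = -5 + 2 = -3)
g = -14 (g = -9 - 5 = -14)
M(l, z) = -5
j(O, N) = 2 + N + O (j(O, N) = 2 + (O + N) = 2 + (N + O) = 2 + N + O)
T(b, C) = 2 + 3*C
M(-47, -47) + T(j(g, 2), W(-6, -8)) = -5 + (2 + 3*(-3)) = -5 + (2 - 9) = -5 - 7 = -12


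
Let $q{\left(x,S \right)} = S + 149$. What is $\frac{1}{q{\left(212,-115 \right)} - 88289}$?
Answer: $- \frac{1}{88255} \approx -1.1331 \cdot 10^{-5}$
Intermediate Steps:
$q{\left(x,S \right)} = 149 + S$
$\frac{1}{q{\left(212,-115 \right)} - 88289} = \frac{1}{\left(149 - 115\right) - 88289} = \frac{1}{34 - 88289} = \frac{1}{-88255} = - \frac{1}{88255}$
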